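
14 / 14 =1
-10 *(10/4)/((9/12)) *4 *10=-1333.33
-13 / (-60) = 13 / 60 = 0.22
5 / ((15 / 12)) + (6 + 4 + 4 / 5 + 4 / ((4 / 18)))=164 / 5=32.80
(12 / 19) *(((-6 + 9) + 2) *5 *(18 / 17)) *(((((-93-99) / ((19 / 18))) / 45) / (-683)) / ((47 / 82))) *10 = 340070400 / 197003837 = 1.73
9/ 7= 1.29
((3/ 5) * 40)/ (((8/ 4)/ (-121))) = -1452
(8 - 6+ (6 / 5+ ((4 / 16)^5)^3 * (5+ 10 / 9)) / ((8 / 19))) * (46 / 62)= 43119324288367 / 11982958755840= 3.60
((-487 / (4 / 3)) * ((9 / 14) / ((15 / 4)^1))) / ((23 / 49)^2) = -1503369 / 5290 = -284.19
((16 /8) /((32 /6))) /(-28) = -3 /224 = -0.01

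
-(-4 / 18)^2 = -4 / 81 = -0.05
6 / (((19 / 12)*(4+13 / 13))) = 72 / 95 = 0.76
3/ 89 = 0.03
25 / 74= 0.34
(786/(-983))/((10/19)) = -7467/4915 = -1.52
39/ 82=0.48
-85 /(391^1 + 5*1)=-85 /396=-0.21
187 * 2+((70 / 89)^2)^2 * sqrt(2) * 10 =240100000 * sqrt(2) / 62742241+374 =379.41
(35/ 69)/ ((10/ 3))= 7/ 46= 0.15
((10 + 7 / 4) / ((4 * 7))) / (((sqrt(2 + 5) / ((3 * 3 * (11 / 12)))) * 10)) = 1551 * sqrt(7) / 31360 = 0.13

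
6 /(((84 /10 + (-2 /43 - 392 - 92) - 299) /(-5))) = 6450 /166549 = 0.04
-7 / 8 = -0.88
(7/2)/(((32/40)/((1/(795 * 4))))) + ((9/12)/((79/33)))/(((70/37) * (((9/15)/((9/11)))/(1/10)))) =337037/14068320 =0.02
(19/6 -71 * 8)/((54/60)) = -16945/27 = -627.59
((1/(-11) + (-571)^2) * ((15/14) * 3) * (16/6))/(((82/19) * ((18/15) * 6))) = 121683125/1353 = 89935.79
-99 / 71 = -1.39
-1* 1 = -1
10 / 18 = 5 / 9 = 0.56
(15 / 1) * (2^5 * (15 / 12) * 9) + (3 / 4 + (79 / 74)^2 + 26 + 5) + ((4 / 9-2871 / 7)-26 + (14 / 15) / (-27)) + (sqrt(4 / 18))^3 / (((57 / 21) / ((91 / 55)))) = 1274 * sqrt(2) / 28215 + 19394539903 / 3881115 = 4997.22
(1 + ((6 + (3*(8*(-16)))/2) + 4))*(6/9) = -362/3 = -120.67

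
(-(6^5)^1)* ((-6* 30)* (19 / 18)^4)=5212840 / 3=1737613.33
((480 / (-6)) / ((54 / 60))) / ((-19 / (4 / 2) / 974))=9113.45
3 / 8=0.38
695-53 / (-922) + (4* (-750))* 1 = -2125157 / 922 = -2304.94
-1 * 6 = -6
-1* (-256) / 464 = 16 / 29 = 0.55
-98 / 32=-49 / 16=-3.06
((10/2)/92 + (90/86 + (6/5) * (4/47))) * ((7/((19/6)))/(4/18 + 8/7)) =1.95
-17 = -17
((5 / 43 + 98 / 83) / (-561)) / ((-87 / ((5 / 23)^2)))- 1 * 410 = -12593514151715 / 30715888269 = -410.00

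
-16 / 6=-8 / 3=-2.67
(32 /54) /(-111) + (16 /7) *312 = 14960912 /20979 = 713.14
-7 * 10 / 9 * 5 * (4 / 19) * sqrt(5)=-18.31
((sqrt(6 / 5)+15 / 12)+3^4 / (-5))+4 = -219 / 20+sqrt(30) / 5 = -9.85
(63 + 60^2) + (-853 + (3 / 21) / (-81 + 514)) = 8517111 / 3031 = 2810.00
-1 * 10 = -10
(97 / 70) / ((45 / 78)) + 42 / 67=106537 / 35175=3.03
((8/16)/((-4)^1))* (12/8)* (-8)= 3/2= 1.50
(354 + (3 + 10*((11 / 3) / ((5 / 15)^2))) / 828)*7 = 228235 / 92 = 2480.82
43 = 43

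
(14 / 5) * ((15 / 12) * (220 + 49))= 1883 / 2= 941.50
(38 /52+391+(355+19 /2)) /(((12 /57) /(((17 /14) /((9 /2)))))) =1058471 /1092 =969.30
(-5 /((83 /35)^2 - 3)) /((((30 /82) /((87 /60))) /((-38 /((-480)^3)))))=-1106959 /426531225600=-0.00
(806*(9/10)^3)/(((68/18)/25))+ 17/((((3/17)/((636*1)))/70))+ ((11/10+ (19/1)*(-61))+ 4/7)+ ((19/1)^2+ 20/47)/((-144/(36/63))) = 8640828468841/2013480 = 4291489.59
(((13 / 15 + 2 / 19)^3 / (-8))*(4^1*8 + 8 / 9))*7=-5504768647 / 208342125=-26.42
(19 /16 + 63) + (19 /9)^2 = 88963 /1296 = 68.64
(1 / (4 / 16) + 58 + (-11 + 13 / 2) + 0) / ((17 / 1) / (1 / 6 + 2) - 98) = -1495 / 2344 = -0.64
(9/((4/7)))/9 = 7/4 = 1.75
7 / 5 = 1.40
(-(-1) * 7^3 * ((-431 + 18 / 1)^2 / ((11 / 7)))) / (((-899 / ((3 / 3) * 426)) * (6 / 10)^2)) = -1453853399950 / 29667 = -49005743.75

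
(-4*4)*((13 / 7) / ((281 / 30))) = -6240 / 1967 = -3.17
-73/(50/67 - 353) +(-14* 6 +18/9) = -1930391/23601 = -81.79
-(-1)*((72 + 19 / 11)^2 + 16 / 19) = 12498635 / 2299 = 5436.55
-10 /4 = -5 /2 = -2.50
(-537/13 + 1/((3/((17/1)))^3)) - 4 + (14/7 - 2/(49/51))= 2348930/17199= 136.57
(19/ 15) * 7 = 133/ 15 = 8.87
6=6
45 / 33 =15 / 11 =1.36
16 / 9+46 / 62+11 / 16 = 14317 / 4464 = 3.21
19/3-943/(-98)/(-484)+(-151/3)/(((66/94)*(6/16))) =-236732701/1280664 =-184.85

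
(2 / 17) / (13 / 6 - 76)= -12 / 7531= -0.00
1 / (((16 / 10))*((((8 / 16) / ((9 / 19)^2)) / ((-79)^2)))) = 2527605 / 1444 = 1750.42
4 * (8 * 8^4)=131072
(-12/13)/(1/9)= -108/13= -8.31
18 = 18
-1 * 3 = -3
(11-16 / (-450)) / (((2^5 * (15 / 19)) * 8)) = 47177 / 864000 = 0.05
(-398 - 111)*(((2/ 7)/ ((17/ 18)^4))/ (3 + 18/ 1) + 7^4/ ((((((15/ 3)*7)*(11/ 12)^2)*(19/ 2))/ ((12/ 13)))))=-2474643310018848/ 611567071115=-4046.40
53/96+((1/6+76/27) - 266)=-226771/864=-262.47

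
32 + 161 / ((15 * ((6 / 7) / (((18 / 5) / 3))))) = 3527 / 75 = 47.03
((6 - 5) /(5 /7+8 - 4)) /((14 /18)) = 3 /11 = 0.27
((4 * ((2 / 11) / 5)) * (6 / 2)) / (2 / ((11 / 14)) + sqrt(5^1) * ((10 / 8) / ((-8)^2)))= 44040192 / 256825495 -67584 * sqrt(5) / 51365099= 0.17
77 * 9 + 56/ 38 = 694.47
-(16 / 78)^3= -512 / 59319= -0.01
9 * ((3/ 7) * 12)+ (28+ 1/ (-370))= 192393/ 2590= 74.28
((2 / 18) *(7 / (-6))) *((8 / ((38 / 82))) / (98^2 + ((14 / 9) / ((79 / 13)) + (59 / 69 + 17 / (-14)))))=-29202824 / 125327913981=-0.00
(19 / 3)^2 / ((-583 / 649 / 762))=-5409946 / 159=-34024.82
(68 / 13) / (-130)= -34 / 845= -0.04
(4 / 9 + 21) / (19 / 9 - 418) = -193 / 3743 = -0.05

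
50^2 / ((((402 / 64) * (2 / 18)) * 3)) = 1194.03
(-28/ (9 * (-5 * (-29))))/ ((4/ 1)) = -7/ 1305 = -0.01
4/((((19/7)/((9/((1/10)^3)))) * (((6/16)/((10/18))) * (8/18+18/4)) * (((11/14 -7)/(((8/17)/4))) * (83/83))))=-62720000/833663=-75.23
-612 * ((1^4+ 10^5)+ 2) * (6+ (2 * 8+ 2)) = -1468844064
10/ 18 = 0.56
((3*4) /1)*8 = 96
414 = 414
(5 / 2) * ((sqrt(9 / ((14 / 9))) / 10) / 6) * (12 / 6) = 3 * sqrt(14) / 56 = 0.20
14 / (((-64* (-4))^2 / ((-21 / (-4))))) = 147 / 131072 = 0.00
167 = 167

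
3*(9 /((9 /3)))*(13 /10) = 117 /10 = 11.70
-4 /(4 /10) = -10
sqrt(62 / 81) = sqrt(62) / 9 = 0.87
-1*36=-36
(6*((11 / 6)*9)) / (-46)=-99 / 46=-2.15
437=437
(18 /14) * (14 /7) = 18 /7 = 2.57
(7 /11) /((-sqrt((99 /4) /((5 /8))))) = -7*sqrt(110) /726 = -0.10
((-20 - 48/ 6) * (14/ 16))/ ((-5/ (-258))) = -6321/ 5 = -1264.20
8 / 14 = 4 / 7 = 0.57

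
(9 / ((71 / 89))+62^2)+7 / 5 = 1369122 / 355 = 3856.68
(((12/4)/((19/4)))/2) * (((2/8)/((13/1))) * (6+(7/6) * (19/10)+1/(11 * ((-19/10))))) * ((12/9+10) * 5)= 2.81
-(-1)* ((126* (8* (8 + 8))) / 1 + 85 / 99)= 16128.86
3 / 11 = 0.27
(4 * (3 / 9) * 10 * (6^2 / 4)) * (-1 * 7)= -840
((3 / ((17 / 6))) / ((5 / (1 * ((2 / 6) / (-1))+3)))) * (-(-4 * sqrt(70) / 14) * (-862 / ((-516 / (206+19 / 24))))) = 611158 * sqrt(70) / 10965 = 466.33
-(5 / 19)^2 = -25 / 361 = -0.07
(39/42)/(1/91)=169/2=84.50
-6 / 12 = -1 / 2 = -0.50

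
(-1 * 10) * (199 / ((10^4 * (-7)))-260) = 18200199 / 7000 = 2600.03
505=505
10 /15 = 0.67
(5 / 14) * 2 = 5 / 7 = 0.71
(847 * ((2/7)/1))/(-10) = -121/5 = -24.20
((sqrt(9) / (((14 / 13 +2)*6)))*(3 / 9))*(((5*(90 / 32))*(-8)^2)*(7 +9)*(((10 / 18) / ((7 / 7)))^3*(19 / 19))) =32500 / 243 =133.74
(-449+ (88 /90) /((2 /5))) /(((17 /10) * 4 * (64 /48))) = -20095 /408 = -49.25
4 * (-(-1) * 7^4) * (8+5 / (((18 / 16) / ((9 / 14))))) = 104272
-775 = -775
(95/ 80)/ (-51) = -19/ 816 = -0.02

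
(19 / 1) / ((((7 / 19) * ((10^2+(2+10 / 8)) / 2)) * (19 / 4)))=608 / 2891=0.21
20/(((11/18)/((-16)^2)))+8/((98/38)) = 4517512/539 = 8381.28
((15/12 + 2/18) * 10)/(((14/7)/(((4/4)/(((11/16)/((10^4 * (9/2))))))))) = 4900000/11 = 445454.55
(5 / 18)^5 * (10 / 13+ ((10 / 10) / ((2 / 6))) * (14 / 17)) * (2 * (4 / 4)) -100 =-5219372225 / 52199316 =-99.99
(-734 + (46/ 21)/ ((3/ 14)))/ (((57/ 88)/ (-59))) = 33820688/ 513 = 65927.27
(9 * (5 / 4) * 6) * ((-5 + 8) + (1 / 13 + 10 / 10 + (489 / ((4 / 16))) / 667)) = 8205165 / 17342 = 473.14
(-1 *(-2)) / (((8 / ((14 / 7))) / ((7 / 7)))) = 1 / 2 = 0.50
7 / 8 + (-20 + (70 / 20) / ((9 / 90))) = 127 / 8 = 15.88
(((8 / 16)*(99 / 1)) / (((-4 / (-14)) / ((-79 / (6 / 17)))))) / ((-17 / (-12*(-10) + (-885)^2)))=14295262905 / 8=1786907863.12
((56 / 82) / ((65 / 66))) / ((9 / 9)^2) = 1848 / 2665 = 0.69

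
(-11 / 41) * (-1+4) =-33 / 41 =-0.80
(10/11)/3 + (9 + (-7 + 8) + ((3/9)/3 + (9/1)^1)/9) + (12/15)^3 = 1317274/111375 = 11.83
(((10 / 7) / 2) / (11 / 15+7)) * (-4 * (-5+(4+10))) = -675 / 203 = -3.33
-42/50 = -21/25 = -0.84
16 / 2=8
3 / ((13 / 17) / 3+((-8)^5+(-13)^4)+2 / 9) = -459 / 643598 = -0.00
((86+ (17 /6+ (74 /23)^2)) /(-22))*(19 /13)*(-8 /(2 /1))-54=-6273367 /226941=-27.64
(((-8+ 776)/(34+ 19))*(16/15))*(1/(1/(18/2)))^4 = 26873856/265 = 101410.78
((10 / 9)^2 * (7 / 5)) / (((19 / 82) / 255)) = 975800 / 513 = 1902.14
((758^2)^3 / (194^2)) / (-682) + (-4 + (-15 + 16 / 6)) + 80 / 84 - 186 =-497902782567000529 / 67377849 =-7389710267.64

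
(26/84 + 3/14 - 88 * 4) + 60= -6121/21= -291.48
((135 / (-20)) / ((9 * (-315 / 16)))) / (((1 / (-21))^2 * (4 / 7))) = 147 / 5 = 29.40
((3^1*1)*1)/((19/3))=9/19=0.47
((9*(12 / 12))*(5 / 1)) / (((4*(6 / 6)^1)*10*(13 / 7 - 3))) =-63 / 64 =-0.98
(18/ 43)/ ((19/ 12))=216/ 817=0.26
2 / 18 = 1 / 9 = 0.11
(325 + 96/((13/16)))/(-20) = -5761/260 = -22.16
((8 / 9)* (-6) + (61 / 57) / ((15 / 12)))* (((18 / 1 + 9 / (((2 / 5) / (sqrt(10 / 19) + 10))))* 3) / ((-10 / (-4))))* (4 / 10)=-1240272 / 2375 - 22968* sqrt(190) / 9025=-557.30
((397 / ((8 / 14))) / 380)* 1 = 2779 / 1520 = 1.83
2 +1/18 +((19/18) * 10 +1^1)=245/18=13.61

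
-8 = -8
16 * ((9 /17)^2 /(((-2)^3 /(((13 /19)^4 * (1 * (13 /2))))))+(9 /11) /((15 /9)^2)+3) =537688947849 /10357261475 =51.91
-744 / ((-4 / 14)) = 2604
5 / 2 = 2.50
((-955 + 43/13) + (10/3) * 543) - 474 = 384.31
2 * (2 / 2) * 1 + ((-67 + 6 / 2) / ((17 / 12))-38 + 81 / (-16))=-23457 / 272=-86.24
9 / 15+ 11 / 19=112 / 95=1.18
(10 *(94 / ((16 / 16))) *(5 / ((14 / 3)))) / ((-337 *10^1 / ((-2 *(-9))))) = -5.38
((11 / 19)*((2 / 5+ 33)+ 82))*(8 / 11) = 4616 / 95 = 48.59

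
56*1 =56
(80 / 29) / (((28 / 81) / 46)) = 74520 / 203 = 367.09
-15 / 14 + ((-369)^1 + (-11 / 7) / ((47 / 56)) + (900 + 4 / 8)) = 173895 / 329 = 528.56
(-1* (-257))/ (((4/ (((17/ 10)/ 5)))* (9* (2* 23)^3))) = 4369/ 175204800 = 0.00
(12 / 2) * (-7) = -42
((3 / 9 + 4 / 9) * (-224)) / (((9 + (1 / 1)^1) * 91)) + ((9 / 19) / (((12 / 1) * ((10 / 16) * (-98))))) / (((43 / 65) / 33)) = -5236591 / 23419305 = -0.22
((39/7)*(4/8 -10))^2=549081/196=2801.43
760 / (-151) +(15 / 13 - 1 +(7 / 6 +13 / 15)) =-167597 / 58890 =-2.85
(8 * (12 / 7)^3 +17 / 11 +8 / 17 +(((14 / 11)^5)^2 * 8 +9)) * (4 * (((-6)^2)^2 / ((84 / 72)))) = 624459.02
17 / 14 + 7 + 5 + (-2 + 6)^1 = 241 / 14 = 17.21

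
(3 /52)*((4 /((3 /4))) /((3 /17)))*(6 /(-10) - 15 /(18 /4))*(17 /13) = -8.97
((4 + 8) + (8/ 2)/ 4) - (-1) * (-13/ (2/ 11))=-117/ 2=-58.50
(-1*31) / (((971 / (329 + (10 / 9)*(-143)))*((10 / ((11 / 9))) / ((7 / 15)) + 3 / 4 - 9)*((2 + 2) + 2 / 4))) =-29235976 / 224863209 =-0.13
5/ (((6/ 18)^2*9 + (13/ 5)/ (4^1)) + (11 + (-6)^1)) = 100/ 133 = 0.75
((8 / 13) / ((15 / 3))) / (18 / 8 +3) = 0.02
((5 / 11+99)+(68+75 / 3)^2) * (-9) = -866097 / 11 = -78736.09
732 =732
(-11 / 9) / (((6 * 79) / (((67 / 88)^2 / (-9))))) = 4489 / 27029376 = 0.00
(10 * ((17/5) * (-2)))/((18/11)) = -374/9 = -41.56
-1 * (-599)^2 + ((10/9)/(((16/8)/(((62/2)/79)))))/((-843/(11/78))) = -16774339279999/46751094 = -358801.00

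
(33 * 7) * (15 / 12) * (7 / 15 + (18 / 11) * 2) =4319 / 4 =1079.75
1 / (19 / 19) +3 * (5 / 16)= 31 / 16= 1.94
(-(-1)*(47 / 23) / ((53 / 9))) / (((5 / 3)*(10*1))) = 1269 / 60950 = 0.02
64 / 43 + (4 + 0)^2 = 752 / 43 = 17.49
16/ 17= 0.94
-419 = -419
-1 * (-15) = 15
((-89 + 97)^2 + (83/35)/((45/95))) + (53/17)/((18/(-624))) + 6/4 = -402397/10710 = -37.57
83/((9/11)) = 913/9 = 101.44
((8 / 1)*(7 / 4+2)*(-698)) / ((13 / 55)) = -1151700 / 13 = -88592.31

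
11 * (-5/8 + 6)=473/8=59.12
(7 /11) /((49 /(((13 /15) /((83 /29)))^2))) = 142129 /119351925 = 0.00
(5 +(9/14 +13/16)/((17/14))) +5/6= 2869/408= 7.03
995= 995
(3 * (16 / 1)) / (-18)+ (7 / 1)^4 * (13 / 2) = 93623 / 6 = 15603.83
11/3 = 3.67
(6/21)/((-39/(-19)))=38/273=0.14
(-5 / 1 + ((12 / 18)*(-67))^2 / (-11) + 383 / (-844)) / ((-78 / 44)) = 105.39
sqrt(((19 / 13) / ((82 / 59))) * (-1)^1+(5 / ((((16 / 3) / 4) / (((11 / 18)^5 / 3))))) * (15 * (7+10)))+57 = sqrt(112153670112354) / 2072304+57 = 62.11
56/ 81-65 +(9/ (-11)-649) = -636287/ 891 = -714.13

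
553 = 553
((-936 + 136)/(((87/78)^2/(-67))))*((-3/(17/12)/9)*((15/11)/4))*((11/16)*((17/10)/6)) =-566150/841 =-673.19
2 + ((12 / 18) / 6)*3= 7 / 3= 2.33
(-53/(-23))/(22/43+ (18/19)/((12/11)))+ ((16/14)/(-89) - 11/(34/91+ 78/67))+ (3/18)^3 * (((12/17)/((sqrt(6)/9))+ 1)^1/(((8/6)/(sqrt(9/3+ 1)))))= -5.47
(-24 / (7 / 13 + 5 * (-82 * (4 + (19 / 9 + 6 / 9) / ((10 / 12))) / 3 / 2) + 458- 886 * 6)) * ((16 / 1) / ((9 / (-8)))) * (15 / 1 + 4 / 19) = -0.97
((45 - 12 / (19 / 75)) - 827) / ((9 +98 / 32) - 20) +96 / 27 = 2346368 / 21717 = 108.04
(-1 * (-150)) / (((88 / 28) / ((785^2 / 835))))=64703625 / 1837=35222.44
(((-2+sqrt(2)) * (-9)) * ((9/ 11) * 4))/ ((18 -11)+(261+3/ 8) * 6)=2592/ 69311 -1296 * sqrt(2)/ 69311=0.01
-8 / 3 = -2.67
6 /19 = 0.32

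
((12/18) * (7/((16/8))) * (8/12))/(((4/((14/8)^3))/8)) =2401/144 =16.67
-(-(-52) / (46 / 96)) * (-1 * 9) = 22464 / 23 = 976.70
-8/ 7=-1.14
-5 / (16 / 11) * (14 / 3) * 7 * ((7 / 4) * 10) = -94325 / 48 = -1965.10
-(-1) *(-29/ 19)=-1.53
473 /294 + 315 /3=31343 /294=106.61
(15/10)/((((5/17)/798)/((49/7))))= 142443/5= 28488.60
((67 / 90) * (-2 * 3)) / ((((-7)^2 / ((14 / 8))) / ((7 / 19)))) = -67 / 1140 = -0.06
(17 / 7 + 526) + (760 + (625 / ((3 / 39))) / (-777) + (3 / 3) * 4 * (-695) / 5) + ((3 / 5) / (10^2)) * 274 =140562347 / 194250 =723.62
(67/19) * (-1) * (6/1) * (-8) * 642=2064672/19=108666.95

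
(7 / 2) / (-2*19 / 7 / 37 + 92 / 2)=1813 / 23752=0.08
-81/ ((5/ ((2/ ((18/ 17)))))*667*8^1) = -153/ 26680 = -0.01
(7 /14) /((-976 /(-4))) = 1 /488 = 0.00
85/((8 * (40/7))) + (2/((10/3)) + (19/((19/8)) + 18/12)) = 3827/320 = 11.96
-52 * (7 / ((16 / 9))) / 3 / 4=-273 / 16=-17.06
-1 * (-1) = 1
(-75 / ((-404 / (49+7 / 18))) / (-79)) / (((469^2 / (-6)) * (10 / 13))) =8255 / 2005792936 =0.00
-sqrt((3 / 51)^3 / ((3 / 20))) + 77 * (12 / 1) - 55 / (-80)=14795 / 16 - 2 * sqrt(255) / 867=924.65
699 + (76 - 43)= 732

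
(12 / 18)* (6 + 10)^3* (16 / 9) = 131072 / 27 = 4854.52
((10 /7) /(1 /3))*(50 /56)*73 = 27375 /98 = 279.34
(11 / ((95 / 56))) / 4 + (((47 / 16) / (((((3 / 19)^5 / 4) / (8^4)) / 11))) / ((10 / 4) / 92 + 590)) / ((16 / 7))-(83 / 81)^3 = 876974213750776241 / 219244390227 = 3999984.73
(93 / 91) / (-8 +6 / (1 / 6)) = 93 / 2548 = 0.04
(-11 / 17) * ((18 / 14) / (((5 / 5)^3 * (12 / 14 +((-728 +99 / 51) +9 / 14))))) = 198 / 172445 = 0.00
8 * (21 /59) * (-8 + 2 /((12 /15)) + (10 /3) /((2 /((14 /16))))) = -679 /59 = -11.51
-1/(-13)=1/13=0.08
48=48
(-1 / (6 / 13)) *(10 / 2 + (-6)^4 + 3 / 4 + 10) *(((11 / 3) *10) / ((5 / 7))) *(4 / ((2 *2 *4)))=-583583 / 16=-36473.94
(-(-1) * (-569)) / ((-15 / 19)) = 10811 / 15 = 720.73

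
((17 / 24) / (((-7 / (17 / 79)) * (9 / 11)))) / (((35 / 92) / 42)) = -73117 / 24885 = -2.94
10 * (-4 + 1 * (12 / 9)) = -80 / 3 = -26.67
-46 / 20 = -23 / 10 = -2.30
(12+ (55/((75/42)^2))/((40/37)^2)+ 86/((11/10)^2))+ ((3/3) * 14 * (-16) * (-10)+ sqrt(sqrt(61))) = 2340.63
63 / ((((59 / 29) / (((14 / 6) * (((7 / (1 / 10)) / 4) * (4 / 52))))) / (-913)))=-136224165 / 1534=-88803.24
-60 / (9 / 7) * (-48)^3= 5160960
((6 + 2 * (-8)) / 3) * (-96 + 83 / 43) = 40450 / 129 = 313.57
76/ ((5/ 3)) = 228/ 5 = 45.60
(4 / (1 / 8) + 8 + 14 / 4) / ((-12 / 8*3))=-9.67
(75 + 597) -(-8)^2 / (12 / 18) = 576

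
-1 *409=-409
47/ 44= 1.07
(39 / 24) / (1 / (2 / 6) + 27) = 13 / 240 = 0.05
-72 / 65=-1.11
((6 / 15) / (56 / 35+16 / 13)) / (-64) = -13 / 5888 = -0.00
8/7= 1.14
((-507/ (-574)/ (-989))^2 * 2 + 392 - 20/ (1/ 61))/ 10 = -26683740221139/ 322267394596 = -82.80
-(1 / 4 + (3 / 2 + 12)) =-55 / 4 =-13.75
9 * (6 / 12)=9 / 2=4.50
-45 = -45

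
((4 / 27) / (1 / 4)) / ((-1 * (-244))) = 0.00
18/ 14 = 9/ 7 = 1.29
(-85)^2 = 7225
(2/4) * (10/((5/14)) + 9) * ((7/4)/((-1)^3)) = -32.38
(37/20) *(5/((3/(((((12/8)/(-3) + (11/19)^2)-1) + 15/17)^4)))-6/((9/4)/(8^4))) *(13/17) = -119238858707393476486201/7716553877985643840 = -15452.35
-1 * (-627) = 627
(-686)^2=470596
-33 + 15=-18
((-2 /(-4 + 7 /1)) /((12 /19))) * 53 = -1007 /18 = -55.94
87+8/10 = 439/5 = 87.80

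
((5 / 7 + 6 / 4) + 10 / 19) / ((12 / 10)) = 1215 / 532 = 2.28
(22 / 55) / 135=2 / 675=0.00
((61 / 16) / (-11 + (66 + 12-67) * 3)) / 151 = 61 / 53152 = 0.00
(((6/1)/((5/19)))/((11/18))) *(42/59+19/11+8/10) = 21568572/178475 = 120.85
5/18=0.28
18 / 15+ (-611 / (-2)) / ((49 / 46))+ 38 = 79869 / 245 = 326.00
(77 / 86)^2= 5929 / 7396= 0.80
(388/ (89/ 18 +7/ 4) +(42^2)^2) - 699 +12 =3111066.96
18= 18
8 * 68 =544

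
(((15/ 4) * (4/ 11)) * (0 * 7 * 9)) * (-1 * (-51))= 0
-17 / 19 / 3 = -17 / 57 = -0.30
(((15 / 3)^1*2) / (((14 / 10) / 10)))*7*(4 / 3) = 2000 / 3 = 666.67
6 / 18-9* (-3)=82 / 3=27.33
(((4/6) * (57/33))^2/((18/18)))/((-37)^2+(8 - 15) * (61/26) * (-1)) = 37544/39226869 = 0.00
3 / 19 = 0.16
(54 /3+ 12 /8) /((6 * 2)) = 13 /8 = 1.62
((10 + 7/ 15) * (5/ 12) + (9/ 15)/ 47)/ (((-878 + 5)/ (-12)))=37003/ 615465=0.06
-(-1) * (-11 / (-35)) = 11 / 35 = 0.31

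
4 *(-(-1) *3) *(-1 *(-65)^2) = -50700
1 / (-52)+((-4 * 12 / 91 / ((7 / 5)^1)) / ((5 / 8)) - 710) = -1810665 / 2548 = -710.62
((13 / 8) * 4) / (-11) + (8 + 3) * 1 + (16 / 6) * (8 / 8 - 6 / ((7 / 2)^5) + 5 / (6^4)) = 586523477 / 44925111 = 13.06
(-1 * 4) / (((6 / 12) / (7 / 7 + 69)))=-560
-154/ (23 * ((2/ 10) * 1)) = -770/ 23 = -33.48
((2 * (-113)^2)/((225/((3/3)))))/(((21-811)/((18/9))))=-25538/88875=-0.29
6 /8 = 3 /4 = 0.75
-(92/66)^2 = -2116/1089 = -1.94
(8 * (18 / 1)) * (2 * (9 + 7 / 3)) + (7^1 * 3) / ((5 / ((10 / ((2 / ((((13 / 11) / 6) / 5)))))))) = 359131 / 110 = 3264.83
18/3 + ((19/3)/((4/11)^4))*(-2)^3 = -2891.70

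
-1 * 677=-677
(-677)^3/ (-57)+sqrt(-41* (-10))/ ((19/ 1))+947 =sqrt(410)/ 19+310342712/ 57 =5444610.05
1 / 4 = 0.25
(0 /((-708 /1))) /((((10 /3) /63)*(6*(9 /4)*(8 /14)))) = 0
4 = 4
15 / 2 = 7.50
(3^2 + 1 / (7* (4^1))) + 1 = 281 / 28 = 10.04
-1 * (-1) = 1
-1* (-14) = 14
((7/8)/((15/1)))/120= 7/14400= 0.00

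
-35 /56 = -5 /8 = -0.62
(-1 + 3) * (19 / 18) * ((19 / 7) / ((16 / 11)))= 3971 / 1008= 3.94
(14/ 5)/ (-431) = -14/ 2155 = -0.01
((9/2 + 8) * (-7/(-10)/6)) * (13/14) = 65/48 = 1.35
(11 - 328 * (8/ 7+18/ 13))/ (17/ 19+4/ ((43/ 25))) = -20272221/ 79807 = -254.02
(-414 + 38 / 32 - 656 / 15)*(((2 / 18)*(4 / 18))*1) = -109571 / 9720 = -11.27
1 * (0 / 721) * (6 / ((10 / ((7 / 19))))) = 0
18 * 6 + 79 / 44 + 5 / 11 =441 / 4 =110.25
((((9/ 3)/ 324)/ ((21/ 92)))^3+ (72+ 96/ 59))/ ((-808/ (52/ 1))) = -10293966232225/ 2172463846434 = -4.74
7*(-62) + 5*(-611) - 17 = -3506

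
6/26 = 3/13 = 0.23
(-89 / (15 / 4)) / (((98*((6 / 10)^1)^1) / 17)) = -6.86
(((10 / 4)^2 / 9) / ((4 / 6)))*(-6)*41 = -1025 / 4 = -256.25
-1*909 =-909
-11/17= -0.65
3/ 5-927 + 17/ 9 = -41603/ 45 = -924.51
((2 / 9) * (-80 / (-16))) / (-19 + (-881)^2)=0.00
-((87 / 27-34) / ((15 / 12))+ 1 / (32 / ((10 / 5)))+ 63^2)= -2839997 / 720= -3944.44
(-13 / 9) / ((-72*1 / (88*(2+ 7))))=143 / 9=15.89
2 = 2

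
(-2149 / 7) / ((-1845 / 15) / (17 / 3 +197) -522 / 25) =4666400 / 326601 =14.29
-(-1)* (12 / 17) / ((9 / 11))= 0.86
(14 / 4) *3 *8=84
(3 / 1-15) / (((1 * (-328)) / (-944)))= -1416 / 41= -34.54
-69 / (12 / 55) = -1265 / 4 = -316.25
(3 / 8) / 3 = 1 / 8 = 0.12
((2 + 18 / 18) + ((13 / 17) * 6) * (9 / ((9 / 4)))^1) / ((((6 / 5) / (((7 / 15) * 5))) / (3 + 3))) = 4235 / 17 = 249.12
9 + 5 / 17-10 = -12 / 17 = -0.71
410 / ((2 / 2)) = 410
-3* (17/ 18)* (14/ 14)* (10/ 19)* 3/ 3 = -85/ 57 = -1.49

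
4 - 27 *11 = -293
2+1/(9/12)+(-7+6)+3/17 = 128/51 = 2.51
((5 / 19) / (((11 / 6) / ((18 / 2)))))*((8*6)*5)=64800 / 209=310.05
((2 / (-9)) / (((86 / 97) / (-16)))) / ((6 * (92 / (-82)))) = -15908 / 26703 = -0.60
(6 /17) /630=1 /1785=0.00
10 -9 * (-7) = 73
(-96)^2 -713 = 8503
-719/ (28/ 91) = -9347/ 4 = -2336.75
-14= -14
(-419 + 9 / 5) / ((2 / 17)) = -17731 / 5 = -3546.20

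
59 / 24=2.46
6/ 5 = 1.20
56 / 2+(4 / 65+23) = 3319 / 65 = 51.06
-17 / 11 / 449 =-17 / 4939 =-0.00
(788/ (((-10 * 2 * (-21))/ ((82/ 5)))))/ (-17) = -16154/ 8925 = -1.81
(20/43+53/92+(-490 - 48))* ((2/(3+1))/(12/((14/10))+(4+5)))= -15.28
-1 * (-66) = 66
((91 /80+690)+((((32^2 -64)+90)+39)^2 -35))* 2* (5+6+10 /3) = 1360608451 /40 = 34015211.28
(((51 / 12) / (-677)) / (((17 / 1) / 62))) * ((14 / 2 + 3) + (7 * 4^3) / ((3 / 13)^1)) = -90737 / 2031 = -44.68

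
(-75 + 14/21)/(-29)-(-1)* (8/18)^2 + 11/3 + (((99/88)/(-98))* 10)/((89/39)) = 522616529/81951912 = 6.38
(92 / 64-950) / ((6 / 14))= -35413 / 16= -2213.31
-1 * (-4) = 4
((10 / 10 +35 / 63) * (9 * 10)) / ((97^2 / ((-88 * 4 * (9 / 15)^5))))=-2395008 / 5880625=-0.41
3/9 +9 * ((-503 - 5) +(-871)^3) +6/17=-303296559886/51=-5946991370.31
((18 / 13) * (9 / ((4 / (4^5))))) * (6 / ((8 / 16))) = 497664 / 13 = 38281.85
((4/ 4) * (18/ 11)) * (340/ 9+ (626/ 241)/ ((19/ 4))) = 3158792/ 50369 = 62.71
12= 12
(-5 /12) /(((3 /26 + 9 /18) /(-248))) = 2015 /12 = 167.92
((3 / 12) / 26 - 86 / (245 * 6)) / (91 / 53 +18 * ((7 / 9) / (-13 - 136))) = -29511089 / 979731480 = -0.03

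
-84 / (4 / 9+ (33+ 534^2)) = -756 / 2566705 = -0.00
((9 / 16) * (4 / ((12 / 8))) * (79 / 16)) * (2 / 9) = 79 / 48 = 1.65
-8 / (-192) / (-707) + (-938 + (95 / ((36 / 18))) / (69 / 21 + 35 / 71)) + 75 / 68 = -27818140355 / 30095576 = -924.33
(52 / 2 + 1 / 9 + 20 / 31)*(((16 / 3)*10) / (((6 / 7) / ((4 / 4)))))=4180400 / 2511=1664.83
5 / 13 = 0.38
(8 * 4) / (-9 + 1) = -4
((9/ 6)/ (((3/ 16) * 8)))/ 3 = 1/ 3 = 0.33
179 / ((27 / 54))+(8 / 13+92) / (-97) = 357.05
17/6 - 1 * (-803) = 4835/6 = 805.83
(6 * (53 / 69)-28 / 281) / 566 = 0.01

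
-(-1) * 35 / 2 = 35 / 2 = 17.50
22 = 22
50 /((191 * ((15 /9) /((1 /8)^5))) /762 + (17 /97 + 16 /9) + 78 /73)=0.00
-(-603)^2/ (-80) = 363609/ 80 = 4545.11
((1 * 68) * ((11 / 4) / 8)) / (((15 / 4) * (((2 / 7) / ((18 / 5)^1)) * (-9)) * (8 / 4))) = -1309 / 300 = -4.36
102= 102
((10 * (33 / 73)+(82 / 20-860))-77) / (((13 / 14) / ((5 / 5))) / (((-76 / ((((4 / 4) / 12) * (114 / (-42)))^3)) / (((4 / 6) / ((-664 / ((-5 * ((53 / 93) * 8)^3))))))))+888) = -17598777166823598774 / 16833327443124905105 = -1.05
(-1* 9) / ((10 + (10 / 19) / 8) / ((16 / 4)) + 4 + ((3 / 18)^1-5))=-5.35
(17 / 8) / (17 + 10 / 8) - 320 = -46703 / 146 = -319.88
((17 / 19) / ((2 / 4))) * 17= 578 / 19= 30.42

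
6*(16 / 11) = 96 / 11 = 8.73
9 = 9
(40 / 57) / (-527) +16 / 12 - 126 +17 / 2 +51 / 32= -110134267 / 961248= -114.57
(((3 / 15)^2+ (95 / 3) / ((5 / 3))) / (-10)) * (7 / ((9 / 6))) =-3332 / 375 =-8.89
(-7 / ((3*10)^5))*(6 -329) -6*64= -9331197739 / 24300000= -384.00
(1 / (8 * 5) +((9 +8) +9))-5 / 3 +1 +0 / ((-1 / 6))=3043 / 120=25.36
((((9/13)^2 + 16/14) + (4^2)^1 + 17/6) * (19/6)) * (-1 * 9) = -2758667/4732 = -582.98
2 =2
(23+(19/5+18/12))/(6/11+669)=3113/73650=0.04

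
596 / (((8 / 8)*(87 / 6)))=1192 / 29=41.10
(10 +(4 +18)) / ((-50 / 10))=-32 / 5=-6.40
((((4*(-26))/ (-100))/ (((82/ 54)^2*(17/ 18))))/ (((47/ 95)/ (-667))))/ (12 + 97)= -4323672756/ 731999855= -5.91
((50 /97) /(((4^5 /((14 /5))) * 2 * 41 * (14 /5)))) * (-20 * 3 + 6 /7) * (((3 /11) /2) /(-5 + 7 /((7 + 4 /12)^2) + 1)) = 0.00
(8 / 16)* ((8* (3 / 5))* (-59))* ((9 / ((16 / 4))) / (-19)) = 16.77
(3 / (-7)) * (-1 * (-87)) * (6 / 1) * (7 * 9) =-14094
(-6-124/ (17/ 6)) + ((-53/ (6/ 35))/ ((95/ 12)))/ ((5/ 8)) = -181282/ 1615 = -112.25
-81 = -81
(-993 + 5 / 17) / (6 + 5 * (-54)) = 4219 / 1122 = 3.76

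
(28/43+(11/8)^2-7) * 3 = -36807/2752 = -13.37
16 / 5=3.20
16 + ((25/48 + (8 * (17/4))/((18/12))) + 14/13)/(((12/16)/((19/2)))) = 100885/312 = 323.35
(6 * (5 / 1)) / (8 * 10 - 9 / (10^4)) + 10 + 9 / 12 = 35599613 / 3199964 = 11.13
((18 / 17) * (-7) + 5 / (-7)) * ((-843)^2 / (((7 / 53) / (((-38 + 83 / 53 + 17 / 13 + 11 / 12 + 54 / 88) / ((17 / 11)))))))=49993395097389 / 52598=950480913.67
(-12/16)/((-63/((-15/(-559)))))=5/15652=0.00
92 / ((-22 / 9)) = -414 / 11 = -37.64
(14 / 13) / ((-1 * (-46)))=7 / 299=0.02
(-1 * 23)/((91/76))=-1748/91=-19.21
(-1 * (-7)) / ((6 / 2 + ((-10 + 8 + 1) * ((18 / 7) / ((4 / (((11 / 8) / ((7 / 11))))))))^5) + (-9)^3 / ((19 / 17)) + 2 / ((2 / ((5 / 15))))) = -118182509911474176 / 11043322205457111929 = -0.01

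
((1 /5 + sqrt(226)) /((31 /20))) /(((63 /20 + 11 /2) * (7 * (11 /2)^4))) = 1280 /549637781 + 6400 * sqrt(226) /549637781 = 0.00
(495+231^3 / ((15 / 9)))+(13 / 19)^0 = 36981653 / 5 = 7396330.60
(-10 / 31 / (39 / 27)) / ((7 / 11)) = -990 / 2821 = -0.35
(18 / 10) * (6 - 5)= 9 / 5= 1.80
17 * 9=153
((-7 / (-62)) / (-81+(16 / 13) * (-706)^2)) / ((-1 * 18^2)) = -91 / 160180165224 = -0.00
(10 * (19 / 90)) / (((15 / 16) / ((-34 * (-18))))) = 1378.13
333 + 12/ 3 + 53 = 390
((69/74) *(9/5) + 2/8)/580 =0.00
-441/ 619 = -0.71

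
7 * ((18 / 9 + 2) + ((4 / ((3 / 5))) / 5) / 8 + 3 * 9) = 1309 / 6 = 218.17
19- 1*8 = 11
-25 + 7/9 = -218/9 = -24.22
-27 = -27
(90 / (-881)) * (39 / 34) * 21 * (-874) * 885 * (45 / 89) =1282813827750 / 1332953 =962384.89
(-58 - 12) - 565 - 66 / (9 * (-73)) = -139043 / 219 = -634.90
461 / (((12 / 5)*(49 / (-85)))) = -195925 / 588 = -333.21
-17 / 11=-1.55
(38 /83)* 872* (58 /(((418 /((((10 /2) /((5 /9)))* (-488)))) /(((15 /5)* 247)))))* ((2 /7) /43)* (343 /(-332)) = 4032655308864 /3258497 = 1237581.41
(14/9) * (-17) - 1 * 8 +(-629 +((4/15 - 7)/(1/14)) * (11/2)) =-53186/45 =-1181.91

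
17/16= 1.06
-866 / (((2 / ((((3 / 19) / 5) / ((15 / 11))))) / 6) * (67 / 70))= -62.86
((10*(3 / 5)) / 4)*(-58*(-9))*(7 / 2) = 5481 / 2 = 2740.50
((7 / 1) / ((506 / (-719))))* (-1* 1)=5033 / 506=9.95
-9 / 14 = -0.64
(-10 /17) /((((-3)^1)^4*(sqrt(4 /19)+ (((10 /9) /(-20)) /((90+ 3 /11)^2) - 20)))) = 77783410432080*sqrt(19) /40679553538644123251+ 14778853019709980 /40679553538644123251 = 0.00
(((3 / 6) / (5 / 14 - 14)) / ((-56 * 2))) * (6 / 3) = 1 / 1528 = 0.00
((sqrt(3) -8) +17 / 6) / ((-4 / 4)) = 31 / 6 -sqrt(3) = 3.43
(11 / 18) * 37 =407 / 18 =22.61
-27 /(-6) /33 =3 /22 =0.14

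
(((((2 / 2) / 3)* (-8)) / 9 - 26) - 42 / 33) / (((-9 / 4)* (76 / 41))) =335708 / 50787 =6.61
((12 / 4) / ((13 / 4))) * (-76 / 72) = -38 / 39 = -0.97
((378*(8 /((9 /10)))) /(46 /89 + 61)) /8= 2492 /365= 6.83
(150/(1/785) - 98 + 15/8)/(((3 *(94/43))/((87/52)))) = 1173715057/39104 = 30015.22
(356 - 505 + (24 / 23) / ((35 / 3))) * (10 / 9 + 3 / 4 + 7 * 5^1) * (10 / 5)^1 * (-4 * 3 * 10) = 636285884 / 483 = 1317362.08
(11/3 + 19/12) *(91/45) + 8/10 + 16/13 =1973/156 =12.65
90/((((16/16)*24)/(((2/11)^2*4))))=60/121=0.50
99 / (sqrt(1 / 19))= 99 * sqrt(19)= 431.53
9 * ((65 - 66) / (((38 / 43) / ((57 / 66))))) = -387 / 44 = -8.80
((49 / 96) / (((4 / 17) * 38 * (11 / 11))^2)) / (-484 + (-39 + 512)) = -14161 / 24397824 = -0.00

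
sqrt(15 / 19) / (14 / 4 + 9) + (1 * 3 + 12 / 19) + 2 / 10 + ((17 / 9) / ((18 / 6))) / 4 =2 * sqrt(285) / 475 + 40927 / 10260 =4.06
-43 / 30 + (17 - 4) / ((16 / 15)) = 2581 / 240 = 10.75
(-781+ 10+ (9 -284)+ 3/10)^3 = -1143460913993/1000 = -1143460913.99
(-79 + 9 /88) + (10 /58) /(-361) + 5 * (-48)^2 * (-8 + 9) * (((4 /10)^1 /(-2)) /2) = -1133992051 /921272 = -1230.90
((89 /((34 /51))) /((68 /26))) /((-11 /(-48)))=41652 /187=222.74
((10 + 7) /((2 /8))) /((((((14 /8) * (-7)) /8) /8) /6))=-104448 /49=-2131.59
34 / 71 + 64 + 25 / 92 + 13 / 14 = 65.68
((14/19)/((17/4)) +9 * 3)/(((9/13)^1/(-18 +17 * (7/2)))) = 9470383/5814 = 1628.89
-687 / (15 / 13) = -2977 / 5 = -595.40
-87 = -87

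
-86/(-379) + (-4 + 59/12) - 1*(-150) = 687401/4548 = 151.14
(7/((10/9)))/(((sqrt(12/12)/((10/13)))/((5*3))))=945/13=72.69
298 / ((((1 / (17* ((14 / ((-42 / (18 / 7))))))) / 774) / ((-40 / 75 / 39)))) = 20912448 / 455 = 45961.42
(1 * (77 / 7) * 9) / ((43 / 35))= 3465 / 43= 80.58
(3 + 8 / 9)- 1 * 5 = -10 / 9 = -1.11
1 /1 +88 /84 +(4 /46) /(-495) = 163171 /79695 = 2.05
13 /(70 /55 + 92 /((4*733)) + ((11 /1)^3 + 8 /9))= 943371 /96745816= 0.01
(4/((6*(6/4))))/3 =4/27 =0.15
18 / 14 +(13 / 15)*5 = 5.62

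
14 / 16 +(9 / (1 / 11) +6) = 847 / 8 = 105.88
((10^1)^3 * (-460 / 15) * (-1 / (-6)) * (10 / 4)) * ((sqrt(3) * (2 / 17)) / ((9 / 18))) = -460000 * sqrt(3) / 153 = -5207.47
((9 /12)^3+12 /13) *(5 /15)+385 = 320693 /832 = 385.45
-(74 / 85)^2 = -5476 / 7225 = -0.76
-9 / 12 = -3 / 4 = -0.75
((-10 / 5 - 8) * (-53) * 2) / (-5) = -212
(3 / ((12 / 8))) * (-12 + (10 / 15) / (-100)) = -1801 / 75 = -24.01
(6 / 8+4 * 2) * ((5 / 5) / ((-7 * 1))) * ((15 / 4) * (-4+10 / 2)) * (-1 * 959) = 71925 / 16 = 4495.31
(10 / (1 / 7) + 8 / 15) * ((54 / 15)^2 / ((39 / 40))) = 304704 / 325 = 937.55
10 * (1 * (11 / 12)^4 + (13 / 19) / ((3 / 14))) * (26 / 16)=99850595 / 1575936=63.36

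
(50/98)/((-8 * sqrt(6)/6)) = -25 * sqrt(6)/392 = -0.16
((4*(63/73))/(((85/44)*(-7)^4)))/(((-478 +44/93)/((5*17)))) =-73656/555990995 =-0.00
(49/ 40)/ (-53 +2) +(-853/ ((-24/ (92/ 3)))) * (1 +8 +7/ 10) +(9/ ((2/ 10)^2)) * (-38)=2475463/ 1224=2022.44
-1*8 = -8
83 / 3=27.67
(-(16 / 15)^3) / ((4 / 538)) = -550912 / 3375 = -163.23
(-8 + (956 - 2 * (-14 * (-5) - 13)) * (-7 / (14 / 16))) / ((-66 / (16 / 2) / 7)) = 62944 / 11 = 5722.18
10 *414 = 4140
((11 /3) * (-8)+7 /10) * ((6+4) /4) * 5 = -4295 /12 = -357.92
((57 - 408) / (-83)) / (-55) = -0.08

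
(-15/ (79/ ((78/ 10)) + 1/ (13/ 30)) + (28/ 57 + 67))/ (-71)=-366490/ 392559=-0.93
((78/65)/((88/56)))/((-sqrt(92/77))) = -21 * sqrt(1771)/1265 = -0.70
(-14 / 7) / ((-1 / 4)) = 8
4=4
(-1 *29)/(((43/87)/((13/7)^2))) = -426387/2107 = -202.37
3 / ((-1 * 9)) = -1 / 3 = -0.33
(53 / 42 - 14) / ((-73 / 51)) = 9095 / 1022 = 8.90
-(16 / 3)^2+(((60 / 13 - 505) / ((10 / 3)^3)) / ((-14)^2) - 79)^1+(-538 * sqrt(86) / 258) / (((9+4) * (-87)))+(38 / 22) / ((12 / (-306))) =-7646203573 / 50450400+269 * sqrt(86) / 145899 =-151.54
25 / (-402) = -0.06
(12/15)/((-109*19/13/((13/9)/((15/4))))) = -2704/1397925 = -0.00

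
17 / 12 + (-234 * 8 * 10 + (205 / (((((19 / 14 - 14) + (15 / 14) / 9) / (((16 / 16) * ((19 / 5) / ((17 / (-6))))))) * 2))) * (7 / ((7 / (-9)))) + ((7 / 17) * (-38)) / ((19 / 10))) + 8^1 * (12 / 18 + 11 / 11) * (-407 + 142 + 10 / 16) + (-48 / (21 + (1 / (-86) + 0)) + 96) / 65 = -140681772008821 / 6294720900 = -22349.17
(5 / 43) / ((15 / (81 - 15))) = 22 / 43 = 0.51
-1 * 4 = -4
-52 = -52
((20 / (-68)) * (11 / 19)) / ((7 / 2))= -110 / 2261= -0.05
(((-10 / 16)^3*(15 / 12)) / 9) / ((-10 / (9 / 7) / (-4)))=-0.02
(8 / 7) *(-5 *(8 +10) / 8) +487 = 3319 / 7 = 474.14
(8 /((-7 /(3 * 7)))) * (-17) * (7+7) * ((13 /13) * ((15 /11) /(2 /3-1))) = -257040 /11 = -23367.27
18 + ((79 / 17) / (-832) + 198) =3055025 / 14144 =215.99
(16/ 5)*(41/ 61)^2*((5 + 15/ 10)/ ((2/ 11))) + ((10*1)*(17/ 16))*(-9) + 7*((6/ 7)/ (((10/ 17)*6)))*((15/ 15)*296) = 68355719/ 148840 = 459.26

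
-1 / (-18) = 1 / 18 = 0.06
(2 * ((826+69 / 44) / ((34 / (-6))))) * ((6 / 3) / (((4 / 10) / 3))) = -1638585 / 374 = -4381.24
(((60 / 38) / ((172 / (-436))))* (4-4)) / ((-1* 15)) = 0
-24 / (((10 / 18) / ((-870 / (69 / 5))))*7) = 389.07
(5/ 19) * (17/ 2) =85/ 38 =2.24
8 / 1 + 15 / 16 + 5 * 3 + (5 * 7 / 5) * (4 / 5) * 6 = 4603 / 80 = 57.54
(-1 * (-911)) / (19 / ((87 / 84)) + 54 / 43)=1136017 / 24442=46.48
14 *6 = 84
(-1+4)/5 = 3/5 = 0.60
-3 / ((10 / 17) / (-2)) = 10.20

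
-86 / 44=-1.95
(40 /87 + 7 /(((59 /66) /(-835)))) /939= -33559630 /4819887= -6.96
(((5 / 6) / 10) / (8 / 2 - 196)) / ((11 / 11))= -1 / 2304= -0.00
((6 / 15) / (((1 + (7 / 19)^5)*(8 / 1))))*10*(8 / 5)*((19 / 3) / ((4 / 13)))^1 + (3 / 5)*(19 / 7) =362112469 / 20135010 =17.98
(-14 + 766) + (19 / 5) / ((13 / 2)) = 48918 / 65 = 752.58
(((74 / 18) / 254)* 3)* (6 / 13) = 37 / 1651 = 0.02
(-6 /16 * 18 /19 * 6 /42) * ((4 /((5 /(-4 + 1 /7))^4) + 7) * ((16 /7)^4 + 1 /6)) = -44970279306867 /3833592665000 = -11.73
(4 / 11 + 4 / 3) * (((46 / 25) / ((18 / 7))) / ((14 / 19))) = 12236 / 7425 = 1.65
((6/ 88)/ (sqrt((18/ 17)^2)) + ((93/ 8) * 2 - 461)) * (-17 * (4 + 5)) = 5892999/ 88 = 66965.90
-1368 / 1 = -1368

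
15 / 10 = 3 / 2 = 1.50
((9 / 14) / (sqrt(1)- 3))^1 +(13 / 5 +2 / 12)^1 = 2.45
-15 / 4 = -3.75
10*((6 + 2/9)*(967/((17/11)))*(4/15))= 4765376/459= 10382.08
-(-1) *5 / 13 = 0.38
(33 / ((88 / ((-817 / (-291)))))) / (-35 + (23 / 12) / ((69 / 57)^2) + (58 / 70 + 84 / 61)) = -120356355 / 3599414114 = -0.03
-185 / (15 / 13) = -481 / 3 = -160.33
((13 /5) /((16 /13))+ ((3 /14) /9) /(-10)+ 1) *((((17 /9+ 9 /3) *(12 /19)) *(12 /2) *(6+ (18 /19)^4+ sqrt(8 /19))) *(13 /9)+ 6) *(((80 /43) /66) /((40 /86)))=5720 *sqrt(38) /10773+ 3493477415 /98522676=38.73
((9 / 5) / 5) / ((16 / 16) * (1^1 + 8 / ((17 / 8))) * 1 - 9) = -17 / 200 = -0.08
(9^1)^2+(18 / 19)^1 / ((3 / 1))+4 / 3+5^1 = 4996 / 57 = 87.65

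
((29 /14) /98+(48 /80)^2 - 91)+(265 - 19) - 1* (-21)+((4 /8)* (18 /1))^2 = 8828173 /34300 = 257.38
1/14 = 0.07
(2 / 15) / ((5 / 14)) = 28 / 75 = 0.37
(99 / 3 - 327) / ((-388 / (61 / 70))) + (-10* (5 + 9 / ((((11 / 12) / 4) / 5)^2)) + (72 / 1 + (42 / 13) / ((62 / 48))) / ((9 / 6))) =-4052923869757 / 94600220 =-42842.65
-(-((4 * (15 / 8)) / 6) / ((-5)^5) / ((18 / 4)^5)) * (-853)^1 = 6824 / 36905625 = 0.00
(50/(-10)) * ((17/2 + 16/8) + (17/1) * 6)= -1125/2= -562.50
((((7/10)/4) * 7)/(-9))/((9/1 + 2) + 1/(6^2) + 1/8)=-49/4015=-0.01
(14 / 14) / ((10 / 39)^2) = 1521 / 100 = 15.21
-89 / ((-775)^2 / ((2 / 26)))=-89 / 7808125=-0.00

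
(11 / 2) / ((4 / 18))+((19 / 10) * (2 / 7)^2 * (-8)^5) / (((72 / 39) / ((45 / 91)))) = -1833819 / 1372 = -1336.60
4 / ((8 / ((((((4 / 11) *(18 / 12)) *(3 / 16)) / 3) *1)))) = 3 / 176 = 0.02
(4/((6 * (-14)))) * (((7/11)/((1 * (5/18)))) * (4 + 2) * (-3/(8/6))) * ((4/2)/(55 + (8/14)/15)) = 3402/63569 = 0.05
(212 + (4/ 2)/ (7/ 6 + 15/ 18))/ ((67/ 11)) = 2343/ 67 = 34.97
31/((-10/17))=-527/10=-52.70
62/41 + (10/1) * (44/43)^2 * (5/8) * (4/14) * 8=8740066/530663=16.47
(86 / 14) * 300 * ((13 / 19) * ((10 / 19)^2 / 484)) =4192500 / 5809573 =0.72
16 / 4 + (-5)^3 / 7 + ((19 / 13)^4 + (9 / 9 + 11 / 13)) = -1489074 / 199927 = -7.45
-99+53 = -46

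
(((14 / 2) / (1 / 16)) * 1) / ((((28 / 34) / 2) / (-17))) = -4624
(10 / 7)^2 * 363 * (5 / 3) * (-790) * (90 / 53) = -4301550000 / 2597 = -1656353.48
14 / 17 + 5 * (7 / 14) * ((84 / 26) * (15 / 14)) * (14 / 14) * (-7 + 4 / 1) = -25.14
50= 50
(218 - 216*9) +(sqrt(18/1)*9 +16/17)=-1686.88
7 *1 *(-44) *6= -1848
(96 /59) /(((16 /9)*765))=6 /5015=0.00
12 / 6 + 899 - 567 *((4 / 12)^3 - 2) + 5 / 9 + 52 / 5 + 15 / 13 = 1185274 / 585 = 2026.11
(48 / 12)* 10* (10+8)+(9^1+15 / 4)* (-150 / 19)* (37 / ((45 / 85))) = -239965 / 38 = -6314.87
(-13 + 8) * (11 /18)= -55 /18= -3.06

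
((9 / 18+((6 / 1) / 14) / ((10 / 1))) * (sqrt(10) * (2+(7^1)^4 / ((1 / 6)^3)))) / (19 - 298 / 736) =47877.83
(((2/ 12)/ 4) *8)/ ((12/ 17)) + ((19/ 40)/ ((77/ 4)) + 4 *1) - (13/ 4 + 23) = -150749/ 6930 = -21.75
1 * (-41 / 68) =-41 / 68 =-0.60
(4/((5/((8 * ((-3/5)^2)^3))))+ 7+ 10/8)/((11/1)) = 2671437/3437500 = 0.78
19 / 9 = 2.11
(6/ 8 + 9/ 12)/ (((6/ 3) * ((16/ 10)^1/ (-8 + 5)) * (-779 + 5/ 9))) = 0.00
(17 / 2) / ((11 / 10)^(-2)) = 2057 / 200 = 10.28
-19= -19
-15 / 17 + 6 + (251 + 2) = 4388 / 17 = 258.12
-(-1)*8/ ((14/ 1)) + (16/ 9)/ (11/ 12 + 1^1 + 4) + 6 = 10246/ 1491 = 6.87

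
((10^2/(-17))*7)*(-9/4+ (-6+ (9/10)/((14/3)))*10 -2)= 43625/17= 2566.18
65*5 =325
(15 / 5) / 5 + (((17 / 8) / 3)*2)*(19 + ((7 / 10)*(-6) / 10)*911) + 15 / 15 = -308117 / 600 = -513.53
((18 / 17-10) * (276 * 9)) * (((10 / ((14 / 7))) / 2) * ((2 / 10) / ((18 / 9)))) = -5552.47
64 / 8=8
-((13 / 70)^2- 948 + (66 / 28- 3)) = 4648181 / 4900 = 948.61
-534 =-534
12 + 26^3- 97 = 17491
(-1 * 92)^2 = 8464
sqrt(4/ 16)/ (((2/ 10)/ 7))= 35/ 2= 17.50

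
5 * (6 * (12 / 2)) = 180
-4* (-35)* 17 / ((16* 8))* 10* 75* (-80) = -1115625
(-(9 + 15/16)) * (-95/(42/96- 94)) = -5035/499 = -10.09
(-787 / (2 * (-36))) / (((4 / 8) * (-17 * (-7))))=787 / 4284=0.18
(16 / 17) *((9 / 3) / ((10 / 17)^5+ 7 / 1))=1336336 / 3346333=0.40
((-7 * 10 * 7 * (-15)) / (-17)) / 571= -7350 / 9707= -0.76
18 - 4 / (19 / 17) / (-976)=83465 / 4636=18.00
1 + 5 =6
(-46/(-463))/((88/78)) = 897/10186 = 0.09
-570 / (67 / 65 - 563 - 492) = 6175 / 11418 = 0.54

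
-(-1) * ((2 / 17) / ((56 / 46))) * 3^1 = 69 / 238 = 0.29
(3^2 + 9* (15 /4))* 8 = 342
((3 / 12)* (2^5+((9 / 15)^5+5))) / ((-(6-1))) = -28967 / 15625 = -1.85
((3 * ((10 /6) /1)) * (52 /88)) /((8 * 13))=5 /176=0.03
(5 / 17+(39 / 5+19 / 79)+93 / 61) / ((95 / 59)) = 238270438 / 38913425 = 6.12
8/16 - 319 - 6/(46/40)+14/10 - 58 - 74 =-104493/230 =-454.32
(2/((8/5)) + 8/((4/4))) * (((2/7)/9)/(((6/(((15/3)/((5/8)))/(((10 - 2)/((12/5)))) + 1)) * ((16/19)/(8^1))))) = 11951/7560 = 1.58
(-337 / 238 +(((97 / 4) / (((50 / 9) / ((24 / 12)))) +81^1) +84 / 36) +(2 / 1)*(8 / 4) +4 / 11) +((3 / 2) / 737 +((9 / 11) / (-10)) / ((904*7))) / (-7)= 7909422271313 / 83247687600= 95.01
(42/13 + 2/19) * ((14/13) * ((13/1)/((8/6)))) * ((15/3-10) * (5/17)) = -216300/4199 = -51.51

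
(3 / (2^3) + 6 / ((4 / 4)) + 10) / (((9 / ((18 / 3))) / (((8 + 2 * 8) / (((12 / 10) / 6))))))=1310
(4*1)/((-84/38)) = -38/21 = -1.81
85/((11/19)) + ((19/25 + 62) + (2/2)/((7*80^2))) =103280139/492800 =209.58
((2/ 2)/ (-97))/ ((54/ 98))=-49/ 2619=-0.02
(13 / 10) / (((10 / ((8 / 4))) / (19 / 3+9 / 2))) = 169 / 60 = 2.82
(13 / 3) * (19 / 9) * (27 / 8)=247 / 8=30.88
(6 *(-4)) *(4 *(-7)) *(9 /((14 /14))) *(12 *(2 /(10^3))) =18144 /125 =145.15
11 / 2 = 5.50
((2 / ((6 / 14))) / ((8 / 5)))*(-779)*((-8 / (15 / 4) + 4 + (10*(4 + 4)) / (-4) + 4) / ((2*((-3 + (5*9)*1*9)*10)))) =289009 / 72360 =3.99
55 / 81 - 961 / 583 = -0.97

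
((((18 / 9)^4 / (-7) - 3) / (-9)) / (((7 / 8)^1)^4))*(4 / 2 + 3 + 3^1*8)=4395008 / 151263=29.06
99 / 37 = 2.68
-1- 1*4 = -5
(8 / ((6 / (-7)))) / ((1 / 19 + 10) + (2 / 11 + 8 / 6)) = -5852 / 7253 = -0.81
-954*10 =-9540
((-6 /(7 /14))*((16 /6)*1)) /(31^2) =-32 /961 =-0.03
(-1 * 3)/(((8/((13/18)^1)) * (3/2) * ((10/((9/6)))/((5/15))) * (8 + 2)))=-13/14400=-0.00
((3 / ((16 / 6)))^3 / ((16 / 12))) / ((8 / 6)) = 6561 / 8192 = 0.80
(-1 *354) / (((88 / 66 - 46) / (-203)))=-107793 / 67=-1608.85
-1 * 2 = -2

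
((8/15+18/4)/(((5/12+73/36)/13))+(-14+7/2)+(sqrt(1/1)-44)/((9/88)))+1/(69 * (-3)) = -6135469/15180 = -404.18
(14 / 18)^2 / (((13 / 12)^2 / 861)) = 443.80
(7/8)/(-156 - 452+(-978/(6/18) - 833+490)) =-1/4440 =-0.00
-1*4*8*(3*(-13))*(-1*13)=-16224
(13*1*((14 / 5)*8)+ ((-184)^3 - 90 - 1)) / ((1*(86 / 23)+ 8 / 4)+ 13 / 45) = -6447329433 / 6239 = -1033391.48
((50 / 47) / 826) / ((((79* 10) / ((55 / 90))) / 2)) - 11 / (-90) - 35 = -2406779458 / 69006105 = -34.88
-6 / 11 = -0.55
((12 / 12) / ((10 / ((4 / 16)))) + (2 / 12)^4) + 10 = 64967 / 6480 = 10.03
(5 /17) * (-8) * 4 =-160 /17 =-9.41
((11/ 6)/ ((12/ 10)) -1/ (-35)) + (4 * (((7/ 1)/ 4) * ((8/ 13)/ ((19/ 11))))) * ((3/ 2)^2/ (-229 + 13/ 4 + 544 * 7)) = 992497169/ 637067340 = 1.56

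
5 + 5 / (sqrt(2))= 5 * sqrt(2) / 2 + 5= 8.54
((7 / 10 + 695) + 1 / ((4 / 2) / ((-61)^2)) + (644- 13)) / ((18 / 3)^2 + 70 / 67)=533856 / 6205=86.04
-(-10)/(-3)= -10/3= -3.33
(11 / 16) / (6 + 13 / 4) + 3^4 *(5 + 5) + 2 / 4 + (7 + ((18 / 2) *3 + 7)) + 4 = 126625 / 148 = 855.57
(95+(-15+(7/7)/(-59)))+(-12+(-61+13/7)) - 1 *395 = -159484/413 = -386.16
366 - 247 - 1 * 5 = 114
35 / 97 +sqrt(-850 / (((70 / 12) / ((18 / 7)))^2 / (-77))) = 35 / 97 +108 * sqrt(2618) / 49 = 113.14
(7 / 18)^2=49 / 324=0.15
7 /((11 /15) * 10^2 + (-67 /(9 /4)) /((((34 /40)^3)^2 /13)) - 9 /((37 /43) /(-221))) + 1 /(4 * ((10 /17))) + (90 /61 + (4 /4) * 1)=77411418291326679 /26642487391782680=2.91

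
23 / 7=3.29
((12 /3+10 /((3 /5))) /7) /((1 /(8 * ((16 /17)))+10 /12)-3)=-7936 /5467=-1.45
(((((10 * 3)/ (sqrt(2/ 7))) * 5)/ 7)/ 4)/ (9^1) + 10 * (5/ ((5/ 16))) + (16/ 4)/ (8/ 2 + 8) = 25 * sqrt(14)/ 84 + 481/ 3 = 161.45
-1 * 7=-7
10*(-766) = -7660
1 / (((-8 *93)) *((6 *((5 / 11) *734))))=-11 / 16382880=-0.00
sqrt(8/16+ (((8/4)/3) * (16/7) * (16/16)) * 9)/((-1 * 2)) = -sqrt(2786)/28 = -1.89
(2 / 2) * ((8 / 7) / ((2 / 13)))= 52 / 7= 7.43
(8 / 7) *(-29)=-232 / 7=-33.14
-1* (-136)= 136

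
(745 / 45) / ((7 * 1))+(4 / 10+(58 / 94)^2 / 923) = 1776152912 / 642255705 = 2.77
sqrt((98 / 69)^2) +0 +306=21212 / 69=307.42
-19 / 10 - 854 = -8559 / 10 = -855.90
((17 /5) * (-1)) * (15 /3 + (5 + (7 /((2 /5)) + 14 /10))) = -4913 /50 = -98.26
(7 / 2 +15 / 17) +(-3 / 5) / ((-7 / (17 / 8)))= 21727 / 4760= 4.56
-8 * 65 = -520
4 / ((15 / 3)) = 4 / 5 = 0.80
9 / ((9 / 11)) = 11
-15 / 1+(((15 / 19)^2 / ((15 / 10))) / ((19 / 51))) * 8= -41685 / 6859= -6.08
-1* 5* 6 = -30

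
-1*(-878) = 878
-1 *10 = -10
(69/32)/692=69/22144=0.00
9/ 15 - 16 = -77/ 5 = -15.40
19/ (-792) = -19/ 792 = -0.02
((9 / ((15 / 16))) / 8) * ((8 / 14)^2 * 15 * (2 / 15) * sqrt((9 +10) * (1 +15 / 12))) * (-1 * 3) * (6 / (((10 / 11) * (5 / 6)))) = -171072 * sqrt(19) / 6125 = -121.74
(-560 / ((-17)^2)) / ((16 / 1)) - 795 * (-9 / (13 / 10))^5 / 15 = 842891.34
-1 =-1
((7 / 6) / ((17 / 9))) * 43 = 903 / 34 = 26.56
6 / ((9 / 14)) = 28 / 3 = 9.33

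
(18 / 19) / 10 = 9 / 95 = 0.09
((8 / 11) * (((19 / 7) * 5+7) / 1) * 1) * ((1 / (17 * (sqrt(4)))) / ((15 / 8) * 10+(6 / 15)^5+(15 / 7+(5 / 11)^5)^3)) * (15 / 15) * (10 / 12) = 111646451073472854000000 / 8789907882911667188027443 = 0.01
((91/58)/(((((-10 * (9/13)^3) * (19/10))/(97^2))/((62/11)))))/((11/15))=-291572537165/16201053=-17997.13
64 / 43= 1.49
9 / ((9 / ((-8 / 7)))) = -8 / 7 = -1.14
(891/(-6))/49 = -297/98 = -3.03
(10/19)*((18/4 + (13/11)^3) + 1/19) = 1568745/480491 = 3.26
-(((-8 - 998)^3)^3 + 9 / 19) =20050971857314398739629812215 / 19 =1055314308279705196822622000.00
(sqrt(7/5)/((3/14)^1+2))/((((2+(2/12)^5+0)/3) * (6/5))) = 0.67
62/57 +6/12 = 181/114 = 1.59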